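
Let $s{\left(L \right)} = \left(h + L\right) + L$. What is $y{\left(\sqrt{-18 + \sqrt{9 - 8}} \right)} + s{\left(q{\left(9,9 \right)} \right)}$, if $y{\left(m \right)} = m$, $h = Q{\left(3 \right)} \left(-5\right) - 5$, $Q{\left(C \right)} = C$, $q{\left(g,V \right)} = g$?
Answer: $-2 + i \sqrt{17} \approx -2.0 + 4.1231 i$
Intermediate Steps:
$h = -20$ ($h = 3 \left(-5\right) - 5 = -15 - 5 = -20$)
$s{\left(L \right)} = -20 + 2 L$ ($s{\left(L \right)} = \left(-20 + L\right) + L = -20 + 2 L$)
$y{\left(\sqrt{-18 + \sqrt{9 - 8}} \right)} + s{\left(q{\left(9,9 \right)} \right)} = \sqrt{-18 + \sqrt{9 - 8}} + \left(-20 + 2 \cdot 9\right) = \sqrt{-18 + \sqrt{1}} + \left(-20 + 18\right) = \sqrt{-18 + 1} - 2 = \sqrt{-17} - 2 = i \sqrt{17} - 2 = -2 + i \sqrt{17}$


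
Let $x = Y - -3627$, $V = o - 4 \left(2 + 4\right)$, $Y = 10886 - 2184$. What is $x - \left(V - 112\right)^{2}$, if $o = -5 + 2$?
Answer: $-6992$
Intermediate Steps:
$o = -3$
$Y = 8702$ ($Y = 10886 - 2184 = 8702$)
$V = -27$ ($V = -3 - 4 \left(2 + 4\right) = -3 - 24 = -27$)
$x = 12329$ ($x = 8702 - -3627 = 8702 + 3627 = 12329$)
$x - \left(V - 112\right)^{2} = 12329 - \left(-27 - 112\right)^{2} = 12329 - \left(-139\right)^{2} = 12329 - 19321 = -6992$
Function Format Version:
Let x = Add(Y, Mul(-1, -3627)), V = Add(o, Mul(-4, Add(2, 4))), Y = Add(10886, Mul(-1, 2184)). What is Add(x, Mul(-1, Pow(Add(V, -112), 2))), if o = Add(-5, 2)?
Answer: -6992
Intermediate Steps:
o = -3
Y = 8702 (Y = Add(10886, -2184) = 8702)
V = -27 (V = Add(-3, Mul(-4, Add(2, 4))) = Add(-3, Mul(-4, 6)) = Add(-3, -24) = -27)
x = 12329 (x = Add(8702, Mul(-1, -3627)) = Add(8702, 3627) = 12329)
Add(x, Mul(-1, Pow(Add(V, -112), 2))) = Add(12329, Mul(-1, Pow(Add(-27, -112), 2))) = Add(12329, Mul(-1, Pow(-139, 2))) = Add(12329, Mul(-1, 19321)) = Add(12329, -19321) = -6992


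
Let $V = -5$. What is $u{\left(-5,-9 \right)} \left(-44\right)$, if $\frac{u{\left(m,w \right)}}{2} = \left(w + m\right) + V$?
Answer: $1672$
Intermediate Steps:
$u{\left(m,w \right)} = -10 + 2 m + 2 w$ ($u{\left(m,w \right)} = 2 \left(\left(w + m\right) - 5\right) = 2 \left(\left(m + w\right) - 5\right) = 2 \left(-5 + m + w\right) = -10 + 2 m + 2 w$)
$u{\left(-5,-9 \right)} \left(-44\right) = \left(-10 + 2 \left(-5\right) + 2 \left(-9\right)\right) \left(-44\right) = \left(-10 - 10 - 18\right) \left(-44\right) = \left(-38\right) \left(-44\right) = 1672$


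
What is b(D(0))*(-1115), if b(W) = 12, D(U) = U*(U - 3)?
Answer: -13380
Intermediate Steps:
D(U) = U*(-3 + U)
b(D(0))*(-1115) = 12*(-1115) = -13380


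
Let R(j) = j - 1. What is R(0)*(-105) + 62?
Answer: 167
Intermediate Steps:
R(j) = -1 + j
R(0)*(-105) + 62 = (-1 + 0)*(-105) + 62 = -1*(-105) + 62 = 105 + 62 = 167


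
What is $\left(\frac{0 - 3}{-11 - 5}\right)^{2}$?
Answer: $\frac{9}{256} \approx 0.035156$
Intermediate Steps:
$\left(\frac{0 - 3}{-11 - 5}\right)^{2} = \left(- \frac{3}{-16}\right)^{2} = \left(\left(-3\right) \left(- \frac{1}{16}\right)\right)^{2} = \left(\frac{3}{16}\right)^{2} = \frac{9}{256}$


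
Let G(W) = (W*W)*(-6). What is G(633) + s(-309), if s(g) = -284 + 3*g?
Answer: -2405345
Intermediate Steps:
G(W) = -6*W² (G(W) = W²*(-6) = -6*W²)
G(633) + s(-309) = -6*633² + (-284 + 3*(-309)) = -6*400689 + (-284 - 927) = -2404134 - 1211 = -2405345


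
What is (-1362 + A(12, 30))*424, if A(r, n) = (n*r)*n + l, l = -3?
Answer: 4000440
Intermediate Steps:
A(r, n) = -3 + r*n² (A(r, n) = (n*r)*n - 3 = r*n² - 3 = -3 + r*n²)
(-1362 + A(12, 30))*424 = (-1362 + (-3 + 12*30²))*424 = (-1362 + (-3 + 12*900))*424 = (-1362 + (-3 + 10800))*424 = (-1362 + 10797)*424 = 9435*424 = 4000440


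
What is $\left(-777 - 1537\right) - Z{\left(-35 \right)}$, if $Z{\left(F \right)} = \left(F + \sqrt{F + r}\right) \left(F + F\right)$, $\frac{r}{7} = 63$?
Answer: $-4764 + 70 \sqrt{406} \approx -3353.5$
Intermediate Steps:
$r = 441$ ($r = 7 \cdot 63 = 441$)
$Z{\left(F \right)} = 2 F \left(F + \sqrt{441 + F}\right)$ ($Z{\left(F \right)} = \left(F + \sqrt{F + 441}\right) \left(F + F\right) = \left(F + \sqrt{441 + F}\right) 2 F = 2 F \left(F + \sqrt{441 + F}\right)$)
$\left(-777 - 1537\right) - Z{\left(-35 \right)} = \left(-777 - 1537\right) - 2 \left(-35\right) \left(-35 + \sqrt{441 - 35}\right) = -2314 - 2 \left(-35\right) \left(-35 + \sqrt{406}\right) = -2314 - \left(2450 - 70 \sqrt{406}\right) = -4764 + 70 \sqrt{406}$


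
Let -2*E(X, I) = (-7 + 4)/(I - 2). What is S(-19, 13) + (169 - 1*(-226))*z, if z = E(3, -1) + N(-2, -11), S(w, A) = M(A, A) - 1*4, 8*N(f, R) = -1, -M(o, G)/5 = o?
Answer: -2527/8 ≈ -315.88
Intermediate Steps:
E(X, I) = 3/(2*(-2 + I)) (E(X, I) = -(-7 + 4)/(2*(I - 2)) = -(-3)/(2*(-2 + I)) = 3/(2*(-2 + I)))
M(o, G) = -5*o
N(f, R) = -1/8 (N(f, R) = (1/8)*(-1) = -1/8)
S(w, A) = -4 - 5*A (S(w, A) = -5*A - 1*4 = -5*A - 4 = -4 - 5*A)
z = -5/8 (z = 3/(2*(-2 - 1)) - 1/8 = (3/2)/(-3) - 1/8 = (3/2)*(-1/3) - 1/8 = -1/2 - 1/8 = -5/8 ≈ -0.62500)
S(-19, 13) + (169 - 1*(-226))*z = (-4 - 5*13) + (169 - 1*(-226))*(-5/8) = (-4 - 65) + (169 + 226)*(-5/8) = -69 + 395*(-5/8) = -69 - 1975/8 = -2527/8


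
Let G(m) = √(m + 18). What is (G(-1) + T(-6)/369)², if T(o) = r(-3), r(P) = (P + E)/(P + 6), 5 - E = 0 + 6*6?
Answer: 20833789/1225449 - 68*√17/1107 ≈ 16.748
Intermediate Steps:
E = -31 (E = 5 - (0 + 6*6) = 5 - (0 + 36) = 5 - 1*36 = 5 - 36 = -31)
r(P) = (-31 + P)/(6 + P) (r(P) = (P - 31)/(P + 6) = (-31 + P)/(6 + P))
T(o) = -34/3 (T(o) = (-31 - 3)/(6 - 3) = -34/3)
G(m) = √(18 + m)
(G(-1) + T(-6)/369)² = (√(18 - 1) - 34/3/369)² = (√17 - 34/3*1/369)² = (√17 - 34/1107)² = (-34/1107 + √17)²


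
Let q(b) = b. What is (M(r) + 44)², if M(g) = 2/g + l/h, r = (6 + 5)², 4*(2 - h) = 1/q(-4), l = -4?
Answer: 233295076/131769 ≈ 1770.5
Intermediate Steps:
h = 33/16 (h = 2 - 1/(4*(-4)) = 2 - (-1)/(4*4) = 2 - ¼*(-¼) = 2 + 1/16 = 33/16 ≈ 2.0625)
r = 121 (r = 11² = 121)
M(g) = -64/33 + 2/g (M(g) = 2/g - 4/33/16 = 2/g - 4*16/33 = 2/g - 64/33 = -64/33 + 2/g)
(M(r) + 44)² = ((-64/33 + 2/121) + 44)² = (-698/363 + 44)² = (15274/363)² = 233295076/131769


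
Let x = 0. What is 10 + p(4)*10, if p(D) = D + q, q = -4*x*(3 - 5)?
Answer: 50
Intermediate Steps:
q = 0 (q = -0*(3 - 5) = -0*(-2) = -4*0 = 0)
p(D) = D (p(D) = D + 0 = D)
10 + p(4)*10 = 10 + 4*10 = 10 + 40 = 50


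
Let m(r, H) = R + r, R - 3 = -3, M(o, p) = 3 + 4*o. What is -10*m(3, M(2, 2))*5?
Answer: -150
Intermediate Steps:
R = 0 (R = 3 - 3 = 0)
m(r, H) = r (m(r, H) = 0 + r = r)
-10*m(3, M(2, 2))*5 = -10*3*5 = -30*5 = -150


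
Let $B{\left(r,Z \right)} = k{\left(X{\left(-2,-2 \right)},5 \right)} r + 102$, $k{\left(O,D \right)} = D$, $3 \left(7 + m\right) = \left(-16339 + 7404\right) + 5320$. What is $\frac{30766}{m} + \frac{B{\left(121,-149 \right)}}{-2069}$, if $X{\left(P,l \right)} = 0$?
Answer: $- \frac{32255869}{1253814} \approx -25.726$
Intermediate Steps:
$m = -1212$ ($m = -7 + \frac{\left(-16339 + 7404\right) + 5320}{3} = -7 + \frac{-8935 + 5320}{3} = -7 + \frac{1}{3} \left(-3615\right) = -7 - 1205 = -1212$)
$B{\left(r,Z \right)} = 102 + 5 r$ ($B{\left(r,Z \right)} = 5 r + 102 = 102 + 5 r$)
$\frac{30766}{m} + \frac{B{\left(121,-149 \right)}}{-2069} = \frac{30766}{-1212} + \frac{102 + 5 \cdot 121}{-2069} = 30766 \left(- \frac{1}{1212}\right) + \left(102 + 605\right) \left(- \frac{1}{2069}\right) = - \frac{15383}{606} + 707 \left(- \frac{1}{2069}\right) = - \frac{15383}{606} - \frac{707}{2069} = - \frac{32255869}{1253814}$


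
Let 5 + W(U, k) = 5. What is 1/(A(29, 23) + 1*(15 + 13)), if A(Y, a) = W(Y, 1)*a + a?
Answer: 1/51 ≈ 0.019608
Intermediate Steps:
W(U, k) = 0 (W(U, k) = -5 + 5 = 0)
A(Y, a) = a (A(Y, a) = 0*a + a = 0 + a = a)
1/(A(29, 23) + 1*(15 + 13)) = 1/(23 + 1*(15 + 13)) = 1/(23 + 1*28) = 1/(23 + 28) = 1/51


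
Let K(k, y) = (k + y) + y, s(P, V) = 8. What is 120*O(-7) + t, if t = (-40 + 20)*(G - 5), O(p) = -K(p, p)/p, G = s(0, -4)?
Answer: -420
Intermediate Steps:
G = 8
K(k, y) = k + 2*y
O(p) = -3 (O(p) = -(p + 2*p)/p = -3*p/p = -1*3 = -3)
t = -60 (t = (-40 + 20)*(8 - 5) = -20*3 = -60)
120*O(-7) + t = 120*(-3) - 60 = -360 - 60 = -420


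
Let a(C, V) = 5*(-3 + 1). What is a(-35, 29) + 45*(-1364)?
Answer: -61390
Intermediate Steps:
a(C, V) = -10 (a(C, V) = 5*(-2) = -10)
a(-35, 29) + 45*(-1364) = -10 + 45*(-1364) = -10 - 61380 = -61390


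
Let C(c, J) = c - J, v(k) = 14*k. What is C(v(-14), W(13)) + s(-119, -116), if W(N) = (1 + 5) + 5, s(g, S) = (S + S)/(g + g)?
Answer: -24517/119 ≈ -206.03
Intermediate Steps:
s(g, S) = S/g (s(g, S) = (2*S)/((2*g)) = (2*S)*(1/(2*g)) = S/g)
W(N) = 11 (W(N) = 6 + 5 = 11)
C(v(-14), W(13)) + s(-119, -116) = (14*(-14) - 1*11) - 116/(-119) = (-196 - 11) - 116*(-1/119) = -207 + 116/119 = -24517/119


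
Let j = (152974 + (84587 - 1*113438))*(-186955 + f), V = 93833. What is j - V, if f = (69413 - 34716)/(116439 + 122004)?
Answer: -5533186946847283/238443 ≈ -2.3205e+10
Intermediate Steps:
f = 34697/238443 ≈ 0.14551
j = -5533164573025264/238443 (j = (152974 + (84587 - 1*113438))*(-186955 + 34697/238443) = (152974 + (84587 - 113438))*(-44578076368/238443) = (152974 - 28851)*(-44578076368/238443) = 124123*(-44578076368/238443) = -5533164573025264/238443 ≈ -2.3205e+10)
j - V = -5533164573025264/238443 - 1*93833 = -5533164573025264/238443 - 93833 = -5533186946847283/238443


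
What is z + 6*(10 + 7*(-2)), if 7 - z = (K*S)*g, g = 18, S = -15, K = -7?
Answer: -1907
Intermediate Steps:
z = -1883 (z = 7 - (-7*(-15))*18 = 7 - 105*18 = 7 - 1*1890 = 7 - 1890 = -1883)
z + 6*(10 + 7*(-2)) = -1883 + 6*(10 + 7*(-2)) = -1883 + 6*(10 - 14) = -1883 + 6*(-4) = -1883 - 24 = -1907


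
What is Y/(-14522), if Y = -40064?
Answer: 20032/7261 ≈ 2.7589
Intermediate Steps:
Y/(-14522) = -40064/(-14522) = -40064*(-1/14522) = 20032/7261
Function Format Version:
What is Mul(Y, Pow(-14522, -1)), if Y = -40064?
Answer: Rational(20032, 7261) ≈ 2.7589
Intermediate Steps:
Mul(Y, Pow(-14522, -1)) = Mul(-40064, Pow(-14522, -1)) = Mul(-40064, Rational(-1, 14522)) = Rational(20032, 7261)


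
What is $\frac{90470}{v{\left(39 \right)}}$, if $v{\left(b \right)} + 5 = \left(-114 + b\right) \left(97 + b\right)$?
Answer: $- \frac{18094}{2041} \approx -8.8653$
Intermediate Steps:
$v{\left(b \right)} = -5 + \left(-114 + b\right) \left(97 + b\right)$
$\frac{90470}{v{\left(39 \right)}} = \frac{90470}{-11063 + 39^{2} - 663} = \frac{90470}{-11063 + 1521 - 663} = \frac{90470}{-10205} = 90470 \left(- \frac{1}{10205}\right) = - \frac{18094}{2041}$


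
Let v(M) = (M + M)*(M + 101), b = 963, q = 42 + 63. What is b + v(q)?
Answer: 44223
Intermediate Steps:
q = 105
v(M) = 2*M*(101 + M) (v(M) = (2*M)*(101 + M) = 2*M*(101 + M))
b + v(q) = 963 + 2*105*(101 + 105) = 963 + 2*105*206 = 963 + 43260 = 44223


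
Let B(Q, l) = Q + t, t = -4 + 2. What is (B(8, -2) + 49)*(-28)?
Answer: -1540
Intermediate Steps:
t = -2
B(Q, l) = -2 + Q (B(Q, l) = Q - 2 = -2 + Q)
(B(8, -2) + 49)*(-28) = ((-2 + 8) + 49)*(-28) = (6 + 49)*(-28) = 55*(-28) = -1540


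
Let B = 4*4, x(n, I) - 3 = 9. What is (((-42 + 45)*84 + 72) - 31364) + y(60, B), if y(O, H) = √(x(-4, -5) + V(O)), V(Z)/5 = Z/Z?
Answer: -31040 + √17 ≈ -31036.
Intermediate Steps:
x(n, I) = 12 (x(n, I) = 3 + 9 = 12)
V(Z) = 5 (V(Z) = 5*(Z/Z) = 5*1 = 5)
B = 16
y(O, H) = √17 (y(O, H) = √(12 + 5) = √17)
(((-42 + 45)*84 + 72) - 31364) + y(60, B) = (((-42 + 45)*84 + 72) - 31364) + √17 = ((3*84 + 72) - 31364) + √17 = ((252 + 72) - 31364) + √17 = (324 - 31364) + √17 = -31040 + √17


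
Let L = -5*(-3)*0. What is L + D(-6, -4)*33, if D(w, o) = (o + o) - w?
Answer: -66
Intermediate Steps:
L = 0 (L = 15*0 = 0)
D(w, o) = -w + 2*o (D(w, o) = 2*o - w = -w + 2*o)
L + D(-6, -4)*33 = 0 + (-1*(-6) + 2*(-4))*33 = 0 + (6 - 8)*33 = 0 - 2*33 = 0 - 66 = -66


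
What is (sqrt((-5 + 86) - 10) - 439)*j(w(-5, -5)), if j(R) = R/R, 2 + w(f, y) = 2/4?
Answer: -439 + sqrt(71) ≈ -430.57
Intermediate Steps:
w(f, y) = -3/2 (w(f, y) = -2 + 2/4 = -2 + 2*(1/4) = -2 + 1/2 = -3/2)
j(R) = 1
(sqrt((-5 + 86) - 10) - 439)*j(w(-5, -5)) = (sqrt((-5 + 86) - 10) - 439)*1 = (sqrt(81 - 10) - 439)*1 = (sqrt(71) - 439)*1 = (-439 + sqrt(71))*1 = -439 + sqrt(71)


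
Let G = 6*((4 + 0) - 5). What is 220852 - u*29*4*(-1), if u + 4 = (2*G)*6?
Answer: 212036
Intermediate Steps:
G = -6 (G = 6*(4 - 5) = 6*(-1) = -6)
u = -76 (u = -4 + (2*(-6))*6 = -4 - 12*6 = -4 - 72 = -76)
220852 - u*29*4*(-1) = 220852 - (-76*29)*4*(-1) = 220852 - (-2204)*(-4) = 220852 - 1*8816 = 220852 - 8816 = 212036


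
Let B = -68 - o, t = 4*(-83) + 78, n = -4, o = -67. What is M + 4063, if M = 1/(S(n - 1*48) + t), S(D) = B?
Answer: 1036064/255 ≈ 4063.0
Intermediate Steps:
t = -254 (t = -332 + 78 = -254)
B = -1 (B = -68 - 1*(-67) = -68 + 67 = -1)
S(D) = -1
M = -1/255 (M = 1/(-1 - 254) = 1/(-255) = -1/255 ≈ -0.0039216)
M + 4063 = -1/255 + 4063 = 1036064/255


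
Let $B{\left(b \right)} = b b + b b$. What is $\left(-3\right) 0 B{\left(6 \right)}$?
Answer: $0$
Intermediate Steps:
$B{\left(b \right)} = 2 b^{2}$ ($B{\left(b \right)} = b^{2} + b^{2} = 2 b^{2}$)
$\left(-3\right) 0 B{\left(6 \right)} = \left(-3\right) 0 \cdot 2 \cdot 6^{2} = 0 \cdot 2 \cdot 36 = 0 \cdot 72 = 0$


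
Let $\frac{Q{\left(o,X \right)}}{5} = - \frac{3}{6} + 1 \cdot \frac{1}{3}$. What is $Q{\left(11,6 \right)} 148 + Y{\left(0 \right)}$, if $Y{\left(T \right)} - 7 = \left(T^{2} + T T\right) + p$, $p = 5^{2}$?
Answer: $- \frac{274}{3} \approx -91.333$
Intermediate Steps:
$Q{\left(o,X \right)} = - \frac{5}{6}$ ($Q{\left(o,X \right)} = 5 \left(- \frac{3}{6} + 1 \cdot \frac{1}{3}\right) = 5 \left(\left(-3\right) \frac{1}{6} + 1 \cdot \frac{1}{3}\right) = 5 \left(- \frac{1}{2} + \frac{1}{3}\right) = 5 \left(- \frac{1}{6}\right) = - \frac{5}{6}$)
$p = 25$
$Y{\left(T \right)} = 32 + 2 T^{2}$ ($Y{\left(T \right)} = 7 + \left(\left(T^{2} + T T\right) + 25\right) = 7 + \left(\left(T^{2} + T^{2}\right) + 25\right) = 7 + \left(2 T^{2} + 25\right) = 7 + \left(25 + 2 T^{2}\right) = 32 + 2 T^{2}$)
$Q{\left(11,6 \right)} 148 + Y{\left(0 \right)} = \left(- \frac{5}{6}\right) 148 + \left(32 + 2 \cdot 0^{2}\right) = - \frac{370}{3} + \left(32 + 2 \cdot 0\right) = - \frac{370}{3} + \left(32 + 0\right) = - \frac{370}{3} + 32 = - \frac{274}{3}$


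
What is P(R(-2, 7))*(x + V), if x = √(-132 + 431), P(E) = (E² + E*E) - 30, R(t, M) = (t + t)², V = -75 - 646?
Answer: -347522 + 482*√299 ≈ -3.3919e+5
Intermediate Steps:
V = -721
R(t, M) = 4*t² (R(t, M) = (2*t)² = 4*t²)
P(E) = -30 + 2*E² (P(E) = (E² + E²) - 30 = 2*E² - 30 = -30 + 2*E²)
x = √299 ≈ 17.292
P(R(-2, 7))*(x + V) = (-30 + 2*(4*(-2)²)²)*(√299 - 721) = (-30 + 2*(4*4)²)*(-721 + √299) = (-30 + 2*16²)*(-721 + √299) = (-30 + 2*256)*(-721 + √299) = (-30 + 512)*(-721 + √299) = 482*(-721 + √299) = -347522 + 482*√299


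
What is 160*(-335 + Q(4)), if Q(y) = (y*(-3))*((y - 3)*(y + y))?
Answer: -68960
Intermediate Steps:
Q(y) = -6*y²*(-3 + y) (Q(y) = (-3*y)*((-3 + y)*(2*y)) = (-3*y)*(2*y*(-3 + y)) = -6*y²*(-3 + y))
160*(-335 + Q(4)) = 160*(-335 + 6*4²*(3 - 1*4)) = 160*(-335 + 6*16*(3 - 4)) = 160*(-335 + 6*16*(-1)) = 160*(-335 - 96) = 160*(-431) = -68960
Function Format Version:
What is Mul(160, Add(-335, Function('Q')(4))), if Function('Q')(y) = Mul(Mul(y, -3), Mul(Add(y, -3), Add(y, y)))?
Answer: -68960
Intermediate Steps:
Function('Q')(y) = Mul(-6, Pow(y, 2), Add(-3, y)) (Function('Q')(y) = Mul(Mul(-3, y), Mul(Add(-3, y), Mul(2, y))) = Mul(Mul(-3, y), Mul(2, y, Add(-3, y))) = Mul(-6, Pow(y, 2), Add(-3, y)))
Mul(160, Add(-335, Function('Q')(4))) = Mul(160, Add(-335, Mul(6, Pow(4, 2), Add(3, Mul(-1, 4))))) = Mul(160, Add(-335, Mul(6, 16, Add(3, -4)))) = Mul(160, Add(-335, Mul(6, 16, -1))) = Mul(160, Add(-335, -96)) = Mul(160, -431) = -68960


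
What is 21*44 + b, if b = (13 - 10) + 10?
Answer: 937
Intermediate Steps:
b = 13 (b = 3 + 10 = 13)
21*44 + b = 21*44 + 13 = 924 + 13 = 937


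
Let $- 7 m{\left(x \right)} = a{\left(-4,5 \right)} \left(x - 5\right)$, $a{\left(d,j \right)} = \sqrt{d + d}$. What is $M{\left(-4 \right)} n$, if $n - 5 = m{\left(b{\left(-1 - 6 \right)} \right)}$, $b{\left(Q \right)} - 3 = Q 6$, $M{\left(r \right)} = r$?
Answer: $-20 - \frac{352 i \sqrt{2}}{7} \approx -20.0 - 71.115 i$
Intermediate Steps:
$a{\left(d,j \right)} = \sqrt{2} \sqrt{d}$ ($a{\left(d,j \right)} = \sqrt{2 d} = \sqrt{2} \sqrt{d}$)
$b{\left(Q \right)} = 3 + 6 Q$ ($b{\left(Q \right)} = 3 + Q 6 = 3 + 6 Q$)
$m{\left(x \right)} = - \frac{2 i \sqrt{2} \left(-5 + x\right)}{7}$ ($m{\left(x \right)} = - \frac{\sqrt{2} \sqrt{-4} \left(x - 5\right)}{7} = - \frac{\sqrt{2} \cdot 2 i \left(-5 + x\right)}{7} = - \frac{2 i \sqrt{2} \left(-5 + x\right)}{7}$)
$n = 5 + \frac{88 i \sqrt{2}}{7}$ ($n = 5 + \frac{2 i \sqrt{2} \left(5 - \left(3 + 6 \left(-1 - 6\right)\right)\right)}{7} = 5 + \frac{2 i \sqrt{2} \left(5 - \left(3 + 6 \left(-7\right)\right)\right)}{7} = 5 + \frac{2 i \sqrt{2} \left(5 - \left(3 - 42\right)\right)}{7} = 5 + \frac{2 i \sqrt{2} \left(5 - -39\right)}{7} = 5 + \frac{2 i \sqrt{2} \left(5 + 39\right)}{7} = 5 + \frac{2}{7} i \sqrt{2} \cdot 44 = 5 + \frac{88 i \sqrt{2}}{7} \approx 5.0 + 17.779 i$)
$M{\left(-4 \right)} n = - 4 \left(5 + \frac{88 i \sqrt{2}}{7}\right) = -20 - \frac{352 i \sqrt{2}}{7}$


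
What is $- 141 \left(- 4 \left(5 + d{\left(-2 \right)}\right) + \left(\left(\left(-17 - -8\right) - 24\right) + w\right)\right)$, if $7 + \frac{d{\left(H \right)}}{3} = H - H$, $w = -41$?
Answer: $1410$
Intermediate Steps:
$d{\left(H \right)} = -21$ ($d{\left(H \right)} = -21 + 3 \left(H - H\right) = -21 + 3 \cdot 0 = -21 + 0 = -21$)
$- 141 \left(- 4 \left(5 + d{\left(-2 \right)}\right) + \left(\left(\left(-17 - -8\right) - 24\right) + w\right)\right) = - 141 \left(- 4 \left(5 - 21\right) - 74\right) = - 141 \left(\left(-4\right) \left(-16\right) + \left(\left(\left(-17 + 8\right) - 24\right) - 41\right)\right) = - 141 \left(64 - 74\right) = \left(-141\right) \left(-10\right) = 1410$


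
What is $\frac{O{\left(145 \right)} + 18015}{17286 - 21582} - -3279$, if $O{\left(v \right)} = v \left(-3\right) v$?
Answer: $\frac{1177637}{358} \approx 3289.5$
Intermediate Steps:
$O{\left(v \right)} = - 3 v^{2}$ ($O{\left(v \right)} = - 3 v v = - 3 v^{2}$)
$\frac{O{\left(145 \right)} + 18015}{17286 - 21582} - -3279 = \frac{- 3 \cdot 145^{2} + 18015}{17286 - 21582} - -3279 = \frac{\left(-3\right) 21025 + 18015}{-4296} + 3279 = \left(-63075 + 18015\right) \left(- \frac{1}{4296}\right) + 3279 = \left(-45060\right) \left(- \frac{1}{4296}\right) + 3279 = \frac{3755}{358} + 3279 = \frac{1177637}{358}$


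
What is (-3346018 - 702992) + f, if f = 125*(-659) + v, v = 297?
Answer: -4131088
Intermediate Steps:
f = -82078 (f = 125*(-659) + 297 = -82375 + 297 = -82078)
(-3346018 - 702992) + f = (-3346018 - 702992) - 82078 = -4049010 - 82078 = -4131088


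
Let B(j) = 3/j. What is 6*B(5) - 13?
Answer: -47/5 ≈ -9.4000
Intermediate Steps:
6*B(5) - 13 = 6*(3/5) - 13 = 6*(3*(⅕)) - 13 = 6*(⅗) - 13 = 18/5 - 13 = -47/5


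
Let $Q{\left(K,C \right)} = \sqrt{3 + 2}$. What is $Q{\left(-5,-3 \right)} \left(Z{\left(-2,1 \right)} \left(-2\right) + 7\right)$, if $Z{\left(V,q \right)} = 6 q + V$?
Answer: $- \sqrt{5} \approx -2.2361$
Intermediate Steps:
$Z{\left(V,q \right)} = V + 6 q$
$Q{\left(K,C \right)} = \sqrt{5}$
$Q{\left(-5,-3 \right)} \left(Z{\left(-2,1 \right)} \left(-2\right) + 7\right) = \sqrt{5} \left(\left(-2 + 6 \cdot 1\right) \left(-2\right) + 7\right) = \sqrt{5} \left(\left(-2 + 6\right) \left(-2\right) + 7\right) = \sqrt{5} \left(4 \left(-2\right) + 7\right) = \sqrt{5} \left(-8 + 7\right) = \sqrt{5} \left(-1\right) = - \sqrt{5}$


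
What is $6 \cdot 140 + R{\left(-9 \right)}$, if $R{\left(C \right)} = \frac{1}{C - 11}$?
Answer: $\frac{16799}{20} \approx 839.95$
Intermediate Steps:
$R{\left(C \right)} = \frac{1}{-11 + C}$
$6 \cdot 140 + R{\left(-9 \right)} = 6 \cdot 140 + \frac{1}{-11 - 9} = 840 + \frac{1}{-20} = 840 - \frac{1}{20} = \frac{16799}{20}$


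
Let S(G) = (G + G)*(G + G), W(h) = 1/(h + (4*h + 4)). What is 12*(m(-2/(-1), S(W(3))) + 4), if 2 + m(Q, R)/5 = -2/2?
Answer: -132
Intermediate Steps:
W(h) = 1/(4 + 5*h) (W(h) = 1/(h + (4 + 4*h)) = 1/(4 + 5*h))
S(G) = 4*G² (S(G) = (2*G)*(2*G) = 4*G²)
m(Q, R) = -15 (m(Q, R) = -10 + 5*(-2/2) = -10 + 5*(-2*½) = -10 + 5*(-1) = -10 - 5 = -15)
12*(m(-2/(-1), S(W(3))) + 4) = 12*(-15 + 4) = 12*(-11) = -132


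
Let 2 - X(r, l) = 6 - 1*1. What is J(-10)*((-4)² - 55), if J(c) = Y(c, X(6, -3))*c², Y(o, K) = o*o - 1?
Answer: -386100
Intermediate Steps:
X(r, l) = -3 (X(r, l) = 2 - (6 - 1*1) = 2 - (6 - 1) = 2 - 1*5 = 2 - 5 = -3)
Y(o, K) = -1 + o² (Y(o, K) = o² - 1 = -1 + o²)
J(c) = c²*(-1 + c²) (J(c) = (-1 + c²)*c² = c²*(-1 + c²))
J(-10)*((-4)² - 55) = ((-10)⁴ - 1*(-10)²)*((-4)² - 55) = (10000 - 1*100)*(16 - 55) = (10000 - 100)*(-39) = 9900*(-39) = -386100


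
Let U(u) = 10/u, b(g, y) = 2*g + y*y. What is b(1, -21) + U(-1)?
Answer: 433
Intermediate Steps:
b(g, y) = y**2 + 2*g (b(g, y) = 2*g + y**2 = y**2 + 2*g)
b(1, -21) + U(-1) = ((-21)**2 + 2*1) + 10/(-1) = (441 + 2) + 10*(-1) = 443 - 10 = 433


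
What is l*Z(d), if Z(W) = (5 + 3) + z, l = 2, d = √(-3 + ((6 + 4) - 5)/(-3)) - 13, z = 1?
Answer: 18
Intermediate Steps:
d = -13 + I*√42/3 (d = √(-3 + (10 - 5)*(-⅓)) - 13 = √(-3 + 5*(-⅓)) - 13 = √(-3 - 5/3) - 13 = √(-14/3) - 13 = I*√42/3 - 13 = -13 + I*√42/3 ≈ -13.0 + 2.1602*I)
Z(W) = 9 (Z(W) = (5 + 3) + 1 = 8 + 1 = 9)
l*Z(d) = 2*9 = 18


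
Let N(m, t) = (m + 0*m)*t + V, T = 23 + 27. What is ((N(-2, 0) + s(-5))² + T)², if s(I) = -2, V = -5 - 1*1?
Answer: 12996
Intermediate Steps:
V = -6 (V = -5 - 1 = -6)
T = 50
N(m, t) = -6 + m*t (N(m, t) = (m + 0*m)*t - 6 = (m + 0)*t - 6 = m*t - 6 = -6 + m*t)
((N(-2, 0) + s(-5))² + T)² = (((-6 - 2*0) - 2)² + 50)² = (((-6 + 0) - 2)² + 50)² = ((-6 - 2)² + 50)² = ((-8)² + 50)² = (64 + 50)² = 114² = 12996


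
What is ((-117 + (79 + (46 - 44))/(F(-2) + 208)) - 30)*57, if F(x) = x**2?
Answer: -1771731/212 ≈ -8357.2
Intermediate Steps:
((-117 + (79 + (46 - 44))/(F(-2) + 208)) - 30)*57 = ((-117 + (79 + (46 - 44))/((-2)**2 + 208)) - 30)*57 = ((-117 + (79 + 2)/(4 + 208)) - 30)*57 = ((-117 + 81/212) - 30)*57 = (-24723/212 - 30)*57 = -31083/212*57 = -1771731/212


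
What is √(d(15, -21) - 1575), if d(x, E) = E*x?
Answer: 3*I*√210 ≈ 43.474*I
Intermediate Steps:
√(d(15, -21) - 1575) = √(-21*15 - 1575) = √(-315 - 1575) = √(-1890) = 3*I*√210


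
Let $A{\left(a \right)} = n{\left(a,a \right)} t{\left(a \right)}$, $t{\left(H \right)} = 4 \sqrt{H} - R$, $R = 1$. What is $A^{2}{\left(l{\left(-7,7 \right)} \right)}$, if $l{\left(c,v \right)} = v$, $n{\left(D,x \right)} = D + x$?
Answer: $22148 - 1568 \sqrt{7} \approx 17999.0$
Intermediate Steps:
$t{\left(H \right)} = -1 + 4 \sqrt{H}$ ($t{\left(H \right)} = 4 \sqrt{H} - 1 = -1 + 4 \sqrt{H}$)
$A{\left(a \right)} = 2 a \left(-1 + 4 \sqrt{a}\right)$ ($A{\left(a \right)} = \left(a + a\right) \left(-1 + 4 \sqrt{a}\right) = 2 a \left(-1 + 4 \sqrt{a}\right)$)
$A^{2}{\left(l{\left(-7,7 \right)} \right)} = \left(\left(-2\right) 7 + 8 \cdot 7^{\frac{3}{2}}\right)^{2} = \left(-14 + 8 \cdot 7 \sqrt{7}\right)^{2} = \left(-14 + 56 \sqrt{7}\right)^{2}$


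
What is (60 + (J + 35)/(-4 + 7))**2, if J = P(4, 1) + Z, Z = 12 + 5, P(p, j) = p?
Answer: 55696/9 ≈ 6188.4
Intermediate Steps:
Z = 17
J = 21 (J = 4 + 17 = 21)
(60 + (J + 35)/(-4 + 7))**2 = (60 + (21 + 35)/(-4 + 7))**2 = (60 + 56/3)**2 = (236/3)**2 = 55696/9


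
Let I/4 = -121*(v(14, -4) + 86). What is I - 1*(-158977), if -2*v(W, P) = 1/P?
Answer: 234585/2 ≈ 1.1729e+5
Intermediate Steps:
v(W, P) = -1/(2*P)
I = -83369/2 (I = 4*(-121*(-½/(-4) + 86)) = 4*(-121*(-½*(-¼) + 86)) = 4*(-121*(⅛ + 86)) = 4*(-121*689/8) = 4*(-83369/8) = -83369/2 ≈ -41685.)
I - 1*(-158977) = -83369/2 - 1*(-158977) = -83369/2 + 158977 = 234585/2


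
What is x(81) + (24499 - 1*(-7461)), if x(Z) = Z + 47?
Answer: 32088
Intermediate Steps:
x(Z) = 47 + Z
x(81) + (24499 - 1*(-7461)) = (47 + 81) + (24499 - 1*(-7461)) = 128 + (24499 + 7461) = 128 + 31960 = 32088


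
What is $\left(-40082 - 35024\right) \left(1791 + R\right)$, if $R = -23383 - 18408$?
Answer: $3004240000$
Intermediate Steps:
$R = -41791$ ($R = -23383 - 18408 = -41791$)
$\left(-40082 - 35024\right) \left(1791 + R\right) = \left(-40082 - 35024\right) \left(1791 - 41791\right) = \left(-75106\right) \left(-40000\right) = 3004240000$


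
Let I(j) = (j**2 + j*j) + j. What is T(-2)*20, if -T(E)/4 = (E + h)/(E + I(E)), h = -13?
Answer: 300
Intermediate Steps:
I(j) = j + 2*j**2 (I(j) = (j**2 + j**2) + j = 2*j**2 + j = j + 2*j**2)
T(E) = -4*(-13 + E)/(E + E*(1 + 2*E)) (T(E) = -4*(E - 13)/(E + E*(1 + 2*E)) = -4*(-13 + E)/(E + E*(1 + 2*E)))
T(-2)*20 = (2*(13 - 1*(-2))/(-2*(1 - 2)))*20 = (2*(-1/2)*(13 + 2)/(-1))*20 = (2*(-1/2)*(-1)*15)*20 = 15*20 = 300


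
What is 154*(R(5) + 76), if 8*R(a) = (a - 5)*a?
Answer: 11704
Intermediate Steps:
R(a) = a*(-5 + a)/8 (R(a) = ((a - 5)*a)/8 = ((-5 + a)*a)/8 = (a*(-5 + a))/8 = a*(-5 + a)/8)
154*(R(5) + 76) = 154*((⅛)*5*(-5 + 5) + 76) = 154*((⅛)*5*0 + 76) = 154*(0 + 76) = 154*76 = 11704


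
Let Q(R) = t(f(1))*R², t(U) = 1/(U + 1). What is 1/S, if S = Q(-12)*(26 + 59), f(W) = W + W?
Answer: 1/4080 ≈ 0.00024510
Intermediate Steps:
f(W) = 2*W
t(U) = 1/(1 + U)
Q(R) = R²/3 (Q(R) = R²/(1 + 2*1) = R²/(1 + 2) = R²/3)
S = 4080 (S = ((⅓)*(-12)²)*(26 + 59) = ((⅓)*144)*85 = 48*85 = 4080)
1/S = 1/4080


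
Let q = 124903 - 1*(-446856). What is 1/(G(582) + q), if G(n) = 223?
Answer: 1/571982 ≈ 1.7483e-6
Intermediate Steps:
q = 571759 (q = 124903 + 446856 = 571759)
1/(G(582) + q) = 1/(223 + 571759) = 1/571982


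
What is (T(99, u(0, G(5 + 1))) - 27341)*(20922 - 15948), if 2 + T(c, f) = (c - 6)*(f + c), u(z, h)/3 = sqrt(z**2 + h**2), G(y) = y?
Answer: -81881988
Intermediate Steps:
u(z, h) = 3*sqrt(h**2 + z**2) (u(z, h) = 3*sqrt(z**2 + h**2) = 3*sqrt(h**2 + z**2))
T(c, f) = -2 + (-6 + c)*(c + f) (T(c, f) = -2 + (c - 6)*(f + c) = -2 + (-6 + c)*(c + f))
(T(99, u(0, G(5 + 1))) - 27341)*(20922 - 15948) = ((-2 + 99**2 - 6*99 - 18*sqrt((5 + 1)**2 + 0**2) + 99*(3*sqrt((5 + 1)**2 + 0**2))) - 27341)*(20922 - 15948) = ((-2 + 9801 - 594 - 18*sqrt(6**2 + 0) + 99*(3*sqrt(6**2 + 0))) - 27341)*4974 = ((-2 + 9801 - 594 - 18*sqrt(36 + 0) + 99*(3*sqrt(36 + 0))) - 27341)*4974 = ((-2 + 9801 - 594 - 18*sqrt(36) + 99*(3*sqrt(36))) - 27341)*4974 = ((-2 + 9801 - 594 - 18*6 + 99*(3*6)) - 27341)*4974 = ((-2 + 9801 - 594 - 6*18 + 99*18) - 27341)*4974 = ((-2 + 9801 - 594 - 108 + 1782) - 27341)*4974 = (10879 - 27341)*4974 = -16462*4974 = -81881988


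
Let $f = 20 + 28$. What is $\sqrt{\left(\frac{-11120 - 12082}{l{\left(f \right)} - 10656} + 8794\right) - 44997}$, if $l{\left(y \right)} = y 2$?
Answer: $\frac{i \sqrt{7008475430}}{440} \approx 190.27 i$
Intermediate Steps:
$f = 48$
$l{\left(y \right)} = 2 y$
$\sqrt{\left(\frac{-11120 - 12082}{l{\left(f \right)} - 10656} + 8794\right) - 44997} = \sqrt{\left(\frac{-11120 - 12082}{2 \cdot 48 - 10656} + 8794\right) - 44997} = \sqrt{\left(- \frac{23202}{96 - 10656} + 8794\right) - 44997} = \sqrt{\left(- \frac{23202}{-10560} + 8794\right) - 44997} = \sqrt{\left(\left(-23202\right) \left(- \frac{1}{10560}\right) + 8794\right) - 44997} = \sqrt{\left(\frac{3867}{1760} + 8794\right) - 44997} = \sqrt{\frac{15481307}{1760} - 44997} = \sqrt{- \frac{63713413}{1760}} = \frac{i \sqrt{7008475430}}{440}$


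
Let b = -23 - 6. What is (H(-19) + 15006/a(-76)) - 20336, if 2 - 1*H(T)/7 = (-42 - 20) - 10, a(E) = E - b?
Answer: -946452/47 ≈ -20137.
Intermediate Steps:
b = -29
a(E) = 29 + E (a(E) = E - 1*(-29) = E + 29 = 29 + E)
H(T) = 518 (H(T) = 14 - 7*((-42 - 20) - 10) = 14 - 7*(-62 - 10) = 14 - 7*(-72) = 14 + 504 = 518)
(H(-19) + 15006/a(-76)) - 20336 = (518 + 15006/(29 - 76)) - 20336 = (518 + 15006/(-47)) - 20336 = (518 + 15006*(-1/47)) - 20336 = (518 - 15006/47) - 20336 = 9340/47 - 20336 = -946452/47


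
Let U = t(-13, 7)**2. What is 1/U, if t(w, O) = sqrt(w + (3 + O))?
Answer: -1/3 ≈ -0.33333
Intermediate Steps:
t(w, O) = sqrt(3 + O + w)
U = -3 (U = (sqrt(3 + 7 - 13))**2 = (sqrt(-3))**2 = (I*sqrt(3))**2 = -3)
1/U = 1/(-3) = -1/3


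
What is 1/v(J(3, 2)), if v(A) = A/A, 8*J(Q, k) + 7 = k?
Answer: 1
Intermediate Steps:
J(Q, k) = -7/8 + k/8
v(A) = 1
1/v(J(3, 2)) = 1/1 = 1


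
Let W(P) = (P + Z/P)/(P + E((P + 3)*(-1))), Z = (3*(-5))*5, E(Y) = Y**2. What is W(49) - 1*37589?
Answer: -5070641007/134897 ≈ -37589.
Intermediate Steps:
Z = -75 (Z = -15*5 = -75)
W(P) = (P - 75/P)/(P + (-3 - P)**2) (W(P) = (P - 75/P)/(P + ((P + 3)*(-1))**2) = (P - 75/P)/(P + ((3 + P)*(-1))**2) = (P - 75/P)/(P + (-3 - P)**2))
W(49) - 1*37589 = (-75 + 49**2)/(49*(49 + (3 + 49)**2)) - 1*37589 = (-75 + 2401)/(49*(49 + 52**2)) - 37589 = (1/49)*2326/(49 + 2704) - 37589 = (1/49)*2326/2753 - 37589 = (1/49)*(1/2753)*2326 - 37589 = 2326/134897 - 37589 = -5070641007/134897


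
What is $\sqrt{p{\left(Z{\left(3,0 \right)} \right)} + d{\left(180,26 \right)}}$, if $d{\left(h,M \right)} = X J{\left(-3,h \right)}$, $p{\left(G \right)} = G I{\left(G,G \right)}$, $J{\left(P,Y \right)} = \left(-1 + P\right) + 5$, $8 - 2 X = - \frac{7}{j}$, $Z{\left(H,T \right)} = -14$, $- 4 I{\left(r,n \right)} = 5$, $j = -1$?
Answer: $3 \sqrt{2} \approx 4.2426$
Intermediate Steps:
$I{\left(r,n \right)} = - \frac{5}{4}$ ($I{\left(r,n \right)} = \left(- \frac{1}{4}\right) 5 = - \frac{5}{4}$)
$X = \frac{1}{2}$ ($X = 4 - \frac{\left(-7\right) \frac{1}{-1}}{2} = 4 - \frac{\left(-7\right) \left(-1\right)}{2} = 4 - \frac{7}{2} = \frac{1}{2} \approx 0.5$)
$J{\left(P,Y \right)} = 4 + P$
$p{\left(G \right)} = - \frac{5 G}{4}$ ($p{\left(G \right)} = G \left(- \frac{5}{4}\right) = - \frac{5 G}{4}$)
$d{\left(h,M \right)} = \frac{1}{2}$ ($d{\left(h,M \right)} = \frac{4 - 3}{2} = \frac{1}{2} \cdot 1 = \frac{1}{2}$)
$\sqrt{p{\left(Z{\left(3,0 \right)} \right)} + d{\left(180,26 \right)}} = \sqrt{\left(- \frac{5}{4}\right) \left(-14\right) + \frac{1}{2}} = \sqrt{\frac{35}{2} + \frac{1}{2}} = \sqrt{18} = 3 \sqrt{2}$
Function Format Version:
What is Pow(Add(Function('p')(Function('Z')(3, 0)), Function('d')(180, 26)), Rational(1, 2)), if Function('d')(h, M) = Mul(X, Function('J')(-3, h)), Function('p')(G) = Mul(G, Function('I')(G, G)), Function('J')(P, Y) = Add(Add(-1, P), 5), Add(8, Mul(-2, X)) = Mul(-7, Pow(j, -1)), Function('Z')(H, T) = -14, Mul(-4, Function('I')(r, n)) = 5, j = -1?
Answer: Mul(3, Pow(2, Rational(1, 2))) ≈ 4.2426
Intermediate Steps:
Function('I')(r, n) = Rational(-5, 4) (Function('I')(r, n) = Mul(Rational(-1, 4), 5) = Rational(-5, 4))
X = Rational(1, 2) (X = Add(4, Mul(Rational(-1, 2), Mul(-7, Pow(-1, -1)))) = Add(4, Mul(Rational(-1, 2), Mul(-7, -1))) = Add(4, Mul(Rational(-1, 2), 7)) = Add(4, Rational(-7, 2)) = Rational(1, 2) ≈ 0.50000)
Function('J')(P, Y) = Add(4, P)
Function('p')(G) = Mul(Rational(-5, 4), G) (Function('p')(G) = Mul(G, Rational(-5, 4)) = Mul(Rational(-5, 4), G))
Function('d')(h, M) = Rational(1, 2) (Function('d')(h, M) = Mul(Rational(1, 2), Add(4, -3)) = Mul(Rational(1, 2), 1) = Rational(1, 2))
Pow(Add(Function('p')(Function('Z')(3, 0)), Function('d')(180, 26)), Rational(1, 2)) = Pow(Add(Mul(Rational(-5, 4), -14), Rational(1, 2)), Rational(1, 2)) = Pow(Add(Rational(35, 2), Rational(1, 2)), Rational(1, 2)) = Pow(18, Rational(1, 2)) = Mul(3, Pow(2, Rational(1, 2)))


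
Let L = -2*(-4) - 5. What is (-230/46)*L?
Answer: -15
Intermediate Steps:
L = 3 (L = 8 - 5 = 3)
(-230/46)*L = -230/46*3 = -10*1/2*3 = -5*3 = -15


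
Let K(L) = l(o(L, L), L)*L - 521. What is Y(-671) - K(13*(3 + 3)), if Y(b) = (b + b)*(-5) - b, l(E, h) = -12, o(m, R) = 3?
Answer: 8838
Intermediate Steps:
K(L) = -521 - 12*L (K(L) = -12*L - 521 = -521 - 12*L)
Y(b) = -11*b (Y(b) = (2*b)*(-5) - b = -10*b - b = -11*b)
Y(-671) - K(13*(3 + 3)) = -11*(-671) - (-521 - 156*(3 + 3)) = 7381 - (-521 - 156*6) = 7381 - (-521 - 12*78) = 7381 - (-521 - 936) = 7381 - 1*(-1457) = 7381 + 1457 = 8838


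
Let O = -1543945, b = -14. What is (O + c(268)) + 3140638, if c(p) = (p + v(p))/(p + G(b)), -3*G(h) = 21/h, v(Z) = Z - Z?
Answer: 857424677/537 ≈ 1.5967e+6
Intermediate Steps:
v(Z) = 0
G(h) = -7/h
c(p) = p/(½ + p) (c(p) = (p + 0)/(p - 7/(-14)) = p/(p - 7*(-1/14)) = p/(p + ½) = p/(½ + p))
(O + c(268)) + 3140638 = (-1543945 + 2*268/(1 + 2*268)) + 3140638 = (-1543945 + 2*268/(1 + 536)) + 3140638 = (-1543945 + 2*268/537) + 3140638 = (-1543945 + 2*268*(1/537)) + 3140638 = (-1543945 + 536/537) + 3140638 = -829097929/537 + 3140638 = 857424677/537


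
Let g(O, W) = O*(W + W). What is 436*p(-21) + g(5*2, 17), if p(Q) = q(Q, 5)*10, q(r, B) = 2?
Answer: 9060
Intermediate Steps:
g(O, W) = 2*O*W (g(O, W) = O*(2*W) = 2*O*W)
p(Q) = 20 (p(Q) = 2*10 = 20)
436*p(-21) + g(5*2, 17) = 436*20 + 2*(5*2)*17 = 8720 + 2*10*17 = 8720 + 340 = 9060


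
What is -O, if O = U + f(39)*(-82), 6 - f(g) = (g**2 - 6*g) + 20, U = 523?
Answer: -107205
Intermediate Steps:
f(g) = -14 - g**2 + 6*g (f(g) = 6 - ((g**2 - 6*g) + 20) = 6 - (20 + g**2 - 6*g) = 6 + (-20 - g**2 + 6*g) = -14 - g**2 + 6*g)
O = 107205 (O = 523 + (-14 - 1*39**2 + 6*39)*(-82) = 523 + (-14 - 1*1521 + 234)*(-82) = 523 + (-14 - 1521 + 234)*(-82) = 523 - 1301*(-82) = 523 + 106682 = 107205)
-O = -1*107205 = -107205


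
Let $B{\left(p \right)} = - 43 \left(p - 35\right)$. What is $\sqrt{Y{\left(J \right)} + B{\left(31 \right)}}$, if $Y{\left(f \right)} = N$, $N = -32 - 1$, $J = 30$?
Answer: $\sqrt{139} \approx 11.79$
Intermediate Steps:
$B{\left(p \right)} = 1505 - 43 p$ ($B{\left(p \right)} = - 43 \left(-35 + p\right) = 1505 - 43 p$)
$N = -33$ ($N = -32 - 1 = -33$)
$Y{\left(f \right)} = -33$
$\sqrt{Y{\left(J \right)} + B{\left(31 \right)}} = \sqrt{-33 + \left(1505 - 1333\right)} = \sqrt{-33 + 172} = \sqrt{139}$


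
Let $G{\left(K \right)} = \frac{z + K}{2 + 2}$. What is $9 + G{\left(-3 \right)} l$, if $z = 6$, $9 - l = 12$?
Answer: $\frac{27}{4} \approx 6.75$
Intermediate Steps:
$l = -3$ ($l = 9 - 12 = -3$)
$G{\left(K \right)} = \frac{3}{2} + \frac{K}{4}$ ($G{\left(K \right)} = \frac{6 + K}{2 + 2} = \frac{6 + K}{4} = \left(6 + K\right) \frac{1}{4} = \frac{3}{2} + \frac{K}{4}$)
$9 + G{\left(-3 \right)} l = 9 + \left(\frac{3}{2} + \frac{1}{4} \left(-3\right)\right) \left(-3\right) = 9 + \left(\frac{3}{2} - \frac{3}{4}\right) \left(-3\right) = 9 + \frac{3}{4} \left(-3\right) = 9 - \frac{9}{4} = \frac{27}{4}$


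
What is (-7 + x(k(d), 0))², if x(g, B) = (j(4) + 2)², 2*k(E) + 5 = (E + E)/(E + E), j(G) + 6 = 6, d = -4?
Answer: 9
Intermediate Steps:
j(G) = 0 (j(G) = -6 + 6 = 0)
k(E) = -2 (k(E) = -5/2 + ((E + E)/(E + E))/2 = -5/2 + ((2*E)/((2*E)))/2 = -5/2 + ((2*E)*(1/(2*E)))/2 = -5/2 + (½)*1 = -5/2 + ½ = -2)
x(g, B) = 4 (x(g, B) = (0 + 2)² = 2² = 4)
(-7 + x(k(d), 0))² = (-7 + 4)² = (-3)² = 9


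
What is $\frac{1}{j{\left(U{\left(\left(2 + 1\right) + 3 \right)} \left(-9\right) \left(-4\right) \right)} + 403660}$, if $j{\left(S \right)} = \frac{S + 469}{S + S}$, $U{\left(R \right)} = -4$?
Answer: $\frac{288}{116253755} \approx 2.4773 \cdot 10^{-6}$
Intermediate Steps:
$j{\left(S \right)} = \frac{469 + S}{2 S}$
$\frac{1}{j{\left(U{\left(\left(2 + 1\right) + 3 \right)} \left(-9\right) \left(-4\right) \right)} + 403660} = \frac{1}{\frac{469 + \left(-4\right) \left(-9\right) \left(-4\right)}{2 \left(-4\right) \left(-9\right) \left(-4\right)} + 403660} = \frac{1}{\frac{469 + 36 \left(-4\right)}{2 \cdot 36 \left(-4\right)} + 403660} = \frac{1}{\frac{469 - 144}{2 \left(-144\right)} + 403660} = \frac{1}{\frac{1}{2} \left(- \frac{1}{144}\right) 325 + 403660} = \frac{1}{- \frac{325}{288} + 403660} = \frac{1}{\frac{116253755}{288}} = \frac{288}{116253755}$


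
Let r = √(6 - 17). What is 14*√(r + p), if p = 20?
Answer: 14*√(20 + I*√11) ≈ 62.823 + 5.1737*I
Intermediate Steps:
r = I*√11 (r = √(-11) = I*√11 ≈ 3.3166*I)
14*√(r + p) = 14*√(I*√11 + 20) = 14*√(20 + I*√11)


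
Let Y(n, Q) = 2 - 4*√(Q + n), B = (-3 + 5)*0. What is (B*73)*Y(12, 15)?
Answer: 0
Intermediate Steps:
B = 0 (B = 2*0 = 0)
(B*73)*Y(12, 15) = (0*73)*(2 - 4*√(15 + 12)) = 0*(2 - 12*√3) = 0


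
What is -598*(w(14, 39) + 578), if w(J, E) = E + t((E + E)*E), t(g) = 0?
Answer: -368966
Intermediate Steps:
w(J, E) = E (w(J, E) = E + 0 = E)
-598*(w(14, 39) + 578) = -598*(39 + 578) = -598*617 = -368966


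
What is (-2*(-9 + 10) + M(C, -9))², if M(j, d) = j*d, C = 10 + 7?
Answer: 24025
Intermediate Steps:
C = 17
M(j, d) = d*j
(-2*(-9 + 10) + M(C, -9))² = (-2*(-9 + 10) - 9*17)² = (-2*1 - 153)² = (-2 - 153)² = (-155)² = 24025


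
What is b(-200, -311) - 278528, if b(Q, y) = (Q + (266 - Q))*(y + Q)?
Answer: -414454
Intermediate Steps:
b(Q, y) = 266*Q + 266*y (b(Q, y) = 266*(Q + y) = 266*Q + 266*y)
b(-200, -311) - 278528 = (266*(-200) + 266*(-311)) - 278528 = (-53200 - 82726) - 278528 = -135926 - 278528 = -414454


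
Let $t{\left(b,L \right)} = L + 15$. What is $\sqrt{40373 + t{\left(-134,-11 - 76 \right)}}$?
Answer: $\sqrt{40301} \approx 200.75$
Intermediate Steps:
$t{\left(b,L \right)} = 15 + L$
$\sqrt{40373 + t{\left(-134,-11 - 76 \right)}} = \sqrt{40373 + \left(15 - 87\right)} = \sqrt{40373 - 72} = \sqrt{40301}$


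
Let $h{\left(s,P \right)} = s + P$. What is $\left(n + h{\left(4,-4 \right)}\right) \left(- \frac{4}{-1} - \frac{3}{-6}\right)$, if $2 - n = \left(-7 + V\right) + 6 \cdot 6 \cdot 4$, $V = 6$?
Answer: $- \frac{1269}{2} \approx -634.5$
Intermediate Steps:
$h{\left(s,P \right)} = P + s$
$n = -141$ ($n = 2 - \left(\left(-7 + 6\right) + 6 \cdot 6 \cdot 4\right) = 2 - \left(-1 + 36 \cdot 4\right) = 2 - \left(-1 + 144\right) = 2 - 143 = -141$)
$\left(n + h{\left(4,-4 \right)}\right) \left(- \frac{4}{-1} - \frac{3}{-6}\right) = \left(-141 + \left(-4 + 4\right)\right) \left(- \frac{4}{-1} - \frac{3}{-6}\right) = \left(-141 + 0\right) \left(\left(-4\right) \left(-1\right) - - \frac{1}{2}\right) = - 141 \left(4 + \frac{1}{2}\right) = \left(-141\right) \frac{9}{2} = - \frac{1269}{2}$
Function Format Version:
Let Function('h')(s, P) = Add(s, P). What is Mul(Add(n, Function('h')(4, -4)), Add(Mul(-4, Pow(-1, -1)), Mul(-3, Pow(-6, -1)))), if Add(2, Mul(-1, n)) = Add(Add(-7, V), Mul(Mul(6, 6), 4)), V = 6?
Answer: Rational(-1269, 2) ≈ -634.50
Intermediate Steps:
Function('h')(s, P) = Add(P, s)
n = -141 (n = Add(2, Mul(-1, Add(Add(-7, 6), Mul(Mul(6, 6), 4)))) = Add(2, Mul(-1, Add(-1, Mul(36, 4)))) = Add(2, Mul(-1, Add(-1, 144))) = Add(2, Mul(-1, 143)) = Add(2, -143) = -141)
Mul(Add(n, Function('h')(4, -4)), Add(Mul(-4, Pow(-1, -1)), Mul(-3, Pow(-6, -1)))) = Mul(Add(-141, Add(-4, 4)), Add(Mul(-4, Pow(-1, -1)), Mul(-3, Pow(-6, -1)))) = Mul(Add(-141, 0), Add(Mul(-4, -1), Mul(-3, Rational(-1, 6)))) = Mul(-141, Add(4, Rational(1, 2))) = Mul(-141, Rational(9, 2)) = Rational(-1269, 2)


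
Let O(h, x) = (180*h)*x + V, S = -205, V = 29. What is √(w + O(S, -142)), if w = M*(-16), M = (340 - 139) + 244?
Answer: √5232709 ≈ 2287.5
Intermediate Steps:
M = 445 (M = 201 + 244 = 445)
O(h, x) = 29 + 180*h*x (O(h, x) = (180*h)*x + 29 = 180*h*x + 29 = 29 + 180*h*x)
w = -7120 (w = 445*(-16) = -7120)
√(w + O(S, -142)) = √(-7120 + (29 + 180*(-205)*(-142))) = √(-7120 + (29 + 5239800)) = √(-7120 + 5239829) = √5232709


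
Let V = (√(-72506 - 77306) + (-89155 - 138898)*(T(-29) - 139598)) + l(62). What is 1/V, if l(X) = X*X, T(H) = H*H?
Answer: 2434150305/77026140195310720849 - 2*I*√37453/1001339822539039371037 ≈ 3.1602e-11 - 3.8654e-19*I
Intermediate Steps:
T(H) = H²
l(X) = X²
V = 31643953965 + 2*I*√37453 (V = (√(-72506 - 77306) + (-89155 - 138898)*((-29)² - 139598)) + 62² = (√(-149812) - 228053*(841 - 139598)) + 3844 = (2*I*√37453 - 228053*(-138757)) + 3844 = (2*I*√37453 + 31643950121) + 3844 = (31643950121 + 2*I*√37453) + 3844 = 31643953965 + 2*I*√37453 ≈ 3.1644e+10 + 387.06*I)
1/V = 1/(31643953965 + 2*I*√37453)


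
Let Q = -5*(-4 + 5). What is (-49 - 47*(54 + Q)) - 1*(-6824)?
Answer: 4472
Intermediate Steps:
Q = -5 (Q = -5*1 = -5)
(-49 - 47*(54 + Q)) - 1*(-6824) = (-49 - 47*(54 - 5)) - 1*(-6824) = (-49 - 47*49) + 6824 = (-49 - 2303) + 6824 = -2352 + 6824 = 4472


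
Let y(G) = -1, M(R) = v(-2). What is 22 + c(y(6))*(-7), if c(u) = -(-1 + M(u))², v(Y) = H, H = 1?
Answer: 22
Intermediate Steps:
v(Y) = 1
M(R) = 1
c(u) = 0 (c(u) = -(-1 + 1)² = -1*0² = -1*0 = 0)
22 + c(y(6))*(-7) = 22 + 0*(-7) = 22 + 0 = 22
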